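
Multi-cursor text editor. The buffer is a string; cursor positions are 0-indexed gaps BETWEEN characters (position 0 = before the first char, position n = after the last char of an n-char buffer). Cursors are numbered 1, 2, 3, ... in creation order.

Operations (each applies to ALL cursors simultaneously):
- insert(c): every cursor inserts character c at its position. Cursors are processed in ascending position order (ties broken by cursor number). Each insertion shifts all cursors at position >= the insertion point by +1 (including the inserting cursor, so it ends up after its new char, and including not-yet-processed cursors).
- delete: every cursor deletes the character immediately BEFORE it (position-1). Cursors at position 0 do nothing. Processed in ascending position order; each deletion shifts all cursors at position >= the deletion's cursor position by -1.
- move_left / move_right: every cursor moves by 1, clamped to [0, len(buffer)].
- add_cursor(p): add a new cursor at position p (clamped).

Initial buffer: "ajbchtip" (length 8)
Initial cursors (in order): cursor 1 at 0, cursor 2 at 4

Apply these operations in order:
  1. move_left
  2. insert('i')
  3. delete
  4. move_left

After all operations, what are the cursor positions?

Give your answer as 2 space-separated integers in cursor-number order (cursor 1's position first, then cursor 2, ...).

After op 1 (move_left): buffer="ajbchtip" (len 8), cursors c1@0 c2@3, authorship ........
After op 2 (insert('i')): buffer="iajbichtip" (len 10), cursors c1@1 c2@5, authorship 1...2.....
After op 3 (delete): buffer="ajbchtip" (len 8), cursors c1@0 c2@3, authorship ........
After op 4 (move_left): buffer="ajbchtip" (len 8), cursors c1@0 c2@2, authorship ........

Answer: 0 2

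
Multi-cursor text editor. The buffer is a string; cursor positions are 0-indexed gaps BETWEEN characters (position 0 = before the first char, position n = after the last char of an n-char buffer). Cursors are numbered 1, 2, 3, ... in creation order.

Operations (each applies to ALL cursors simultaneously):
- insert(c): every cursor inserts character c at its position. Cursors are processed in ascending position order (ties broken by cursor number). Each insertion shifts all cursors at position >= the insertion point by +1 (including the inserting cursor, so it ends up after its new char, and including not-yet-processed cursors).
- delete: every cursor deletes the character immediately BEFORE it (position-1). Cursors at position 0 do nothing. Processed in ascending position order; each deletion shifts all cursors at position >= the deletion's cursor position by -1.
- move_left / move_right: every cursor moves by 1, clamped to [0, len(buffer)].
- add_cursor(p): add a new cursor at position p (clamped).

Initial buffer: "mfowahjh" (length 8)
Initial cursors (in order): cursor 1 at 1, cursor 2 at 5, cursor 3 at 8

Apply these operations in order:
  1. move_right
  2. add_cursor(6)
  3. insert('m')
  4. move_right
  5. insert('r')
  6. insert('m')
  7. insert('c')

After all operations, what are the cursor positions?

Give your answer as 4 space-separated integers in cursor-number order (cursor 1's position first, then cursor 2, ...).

Answer: 7 19 24 19

Derivation:
After op 1 (move_right): buffer="mfowahjh" (len 8), cursors c1@2 c2@6 c3@8, authorship ........
After op 2 (add_cursor(6)): buffer="mfowahjh" (len 8), cursors c1@2 c2@6 c4@6 c3@8, authorship ........
After op 3 (insert('m')): buffer="mfmowahmmjhm" (len 12), cursors c1@3 c2@9 c4@9 c3@12, authorship ..1....24..3
After op 4 (move_right): buffer="mfmowahmmjhm" (len 12), cursors c1@4 c2@10 c4@10 c3@12, authorship ..1....24..3
After op 5 (insert('r')): buffer="mfmorwahmmjrrhmr" (len 16), cursors c1@5 c2@13 c4@13 c3@16, authorship ..1.1...24.24.33
After op 6 (insert('m')): buffer="mfmormwahmmjrrmmhmrm" (len 20), cursors c1@6 c2@16 c4@16 c3@20, authorship ..1.11...24.2424.333
After op 7 (insert('c')): buffer="mfmormcwahmmjrrmmcchmrmc" (len 24), cursors c1@7 c2@19 c4@19 c3@24, authorship ..1.111...24.242424.3333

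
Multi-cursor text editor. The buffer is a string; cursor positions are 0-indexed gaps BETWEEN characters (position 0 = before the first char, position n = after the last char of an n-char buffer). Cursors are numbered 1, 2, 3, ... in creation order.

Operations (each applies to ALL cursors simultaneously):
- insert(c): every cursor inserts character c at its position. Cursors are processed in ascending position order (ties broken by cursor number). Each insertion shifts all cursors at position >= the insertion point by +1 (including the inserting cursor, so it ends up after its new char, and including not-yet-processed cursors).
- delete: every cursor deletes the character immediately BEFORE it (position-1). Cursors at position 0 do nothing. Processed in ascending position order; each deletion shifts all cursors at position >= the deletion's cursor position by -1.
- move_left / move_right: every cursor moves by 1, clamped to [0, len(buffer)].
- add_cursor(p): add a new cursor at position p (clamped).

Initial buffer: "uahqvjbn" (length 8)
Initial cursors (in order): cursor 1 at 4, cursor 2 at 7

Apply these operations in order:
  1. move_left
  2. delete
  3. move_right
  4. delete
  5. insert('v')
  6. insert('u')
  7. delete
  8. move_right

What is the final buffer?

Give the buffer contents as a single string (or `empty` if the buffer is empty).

Answer: uavvvn

Derivation:
After op 1 (move_left): buffer="uahqvjbn" (len 8), cursors c1@3 c2@6, authorship ........
After op 2 (delete): buffer="uaqvbn" (len 6), cursors c1@2 c2@4, authorship ......
After op 3 (move_right): buffer="uaqvbn" (len 6), cursors c1@3 c2@5, authorship ......
After op 4 (delete): buffer="uavn" (len 4), cursors c1@2 c2@3, authorship ....
After op 5 (insert('v')): buffer="uavvvn" (len 6), cursors c1@3 c2@5, authorship ..1.2.
After op 6 (insert('u')): buffer="uavuvvun" (len 8), cursors c1@4 c2@7, authorship ..11.22.
After op 7 (delete): buffer="uavvvn" (len 6), cursors c1@3 c2@5, authorship ..1.2.
After op 8 (move_right): buffer="uavvvn" (len 6), cursors c1@4 c2@6, authorship ..1.2.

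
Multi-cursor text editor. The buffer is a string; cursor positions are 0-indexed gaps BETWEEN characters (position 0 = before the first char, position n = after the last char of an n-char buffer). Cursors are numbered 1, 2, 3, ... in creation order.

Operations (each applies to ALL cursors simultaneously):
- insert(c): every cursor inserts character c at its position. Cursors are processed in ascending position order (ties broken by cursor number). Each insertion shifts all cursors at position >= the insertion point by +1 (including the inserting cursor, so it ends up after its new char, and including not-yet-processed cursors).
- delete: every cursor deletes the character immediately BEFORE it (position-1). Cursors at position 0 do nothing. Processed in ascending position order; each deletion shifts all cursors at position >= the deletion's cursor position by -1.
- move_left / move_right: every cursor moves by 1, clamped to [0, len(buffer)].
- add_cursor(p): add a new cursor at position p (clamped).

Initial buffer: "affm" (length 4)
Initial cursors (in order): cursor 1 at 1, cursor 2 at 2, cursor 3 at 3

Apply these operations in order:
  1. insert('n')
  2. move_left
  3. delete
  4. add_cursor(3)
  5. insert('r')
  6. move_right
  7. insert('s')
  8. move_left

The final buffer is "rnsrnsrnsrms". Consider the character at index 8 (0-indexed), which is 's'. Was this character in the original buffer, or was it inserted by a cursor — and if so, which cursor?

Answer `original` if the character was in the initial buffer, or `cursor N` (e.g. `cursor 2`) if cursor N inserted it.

Answer: cursor 3

Derivation:
After op 1 (insert('n')): buffer="anfnfnm" (len 7), cursors c1@2 c2@4 c3@6, authorship .1.2.3.
After op 2 (move_left): buffer="anfnfnm" (len 7), cursors c1@1 c2@3 c3@5, authorship .1.2.3.
After op 3 (delete): buffer="nnnm" (len 4), cursors c1@0 c2@1 c3@2, authorship 123.
After op 4 (add_cursor(3)): buffer="nnnm" (len 4), cursors c1@0 c2@1 c3@2 c4@3, authorship 123.
After op 5 (insert('r')): buffer="rnrnrnrm" (len 8), cursors c1@1 c2@3 c3@5 c4@7, authorship 1122334.
After op 6 (move_right): buffer="rnrnrnrm" (len 8), cursors c1@2 c2@4 c3@6 c4@8, authorship 1122334.
After op 7 (insert('s')): buffer="rnsrnsrnsrms" (len 12), cursors c1@3 c2@6 c3@9 c4@12, authorship 1112223334.4
After op 8 (move_left): buffer="rnsrnsrnsrms" (len 12), cursors c1@2 c2@5 c3@8 c4@11, authorship 1112223334.4
Authorship (.=original, N=cursor N): 1 1 1 2 2 2 3 3 3 4 . 4
Index 8: author = 3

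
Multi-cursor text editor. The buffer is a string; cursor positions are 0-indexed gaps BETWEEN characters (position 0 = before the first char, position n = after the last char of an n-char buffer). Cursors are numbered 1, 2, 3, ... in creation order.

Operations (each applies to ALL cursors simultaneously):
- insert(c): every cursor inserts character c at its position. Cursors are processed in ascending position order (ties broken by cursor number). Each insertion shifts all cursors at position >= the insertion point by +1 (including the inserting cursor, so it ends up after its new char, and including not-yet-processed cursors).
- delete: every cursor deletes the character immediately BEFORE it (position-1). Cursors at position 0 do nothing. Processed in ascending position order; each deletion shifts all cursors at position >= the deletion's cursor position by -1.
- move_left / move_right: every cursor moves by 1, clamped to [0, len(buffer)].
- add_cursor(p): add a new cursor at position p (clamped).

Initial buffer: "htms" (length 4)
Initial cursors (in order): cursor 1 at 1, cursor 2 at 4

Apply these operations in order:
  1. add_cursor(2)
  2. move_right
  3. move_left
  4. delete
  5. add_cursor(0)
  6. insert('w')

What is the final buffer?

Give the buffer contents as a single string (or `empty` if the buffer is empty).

After op 1 (add_cursor(2)): buffer="htms" (len 4), cursors c1@1 c3@2 c2@4, authorship ....
After op 2 (move_right): buffer="htms" (len 4), cursors c1@2 c3@3 c2@4, authorship ....
After op 3 (move_left): buffer="htms" (len 4), cursors c1@1 c3@2 c2@3, authorship ....
After op 4 (delete): buffer="s" (len 1), cursors c1@0 c2@0 c3@0, authorship .
After op 5 (add_cursor(0)): buffer="s" (len 1), cursors c1@0 c2@0 c3@0 c4@0, authorship .
After op 6 (insert('w')): buffer="wwwws" (len 5), cursors c1@4 c2@4 c3@4 c4@4, authorship 1234.

Answer: wwwws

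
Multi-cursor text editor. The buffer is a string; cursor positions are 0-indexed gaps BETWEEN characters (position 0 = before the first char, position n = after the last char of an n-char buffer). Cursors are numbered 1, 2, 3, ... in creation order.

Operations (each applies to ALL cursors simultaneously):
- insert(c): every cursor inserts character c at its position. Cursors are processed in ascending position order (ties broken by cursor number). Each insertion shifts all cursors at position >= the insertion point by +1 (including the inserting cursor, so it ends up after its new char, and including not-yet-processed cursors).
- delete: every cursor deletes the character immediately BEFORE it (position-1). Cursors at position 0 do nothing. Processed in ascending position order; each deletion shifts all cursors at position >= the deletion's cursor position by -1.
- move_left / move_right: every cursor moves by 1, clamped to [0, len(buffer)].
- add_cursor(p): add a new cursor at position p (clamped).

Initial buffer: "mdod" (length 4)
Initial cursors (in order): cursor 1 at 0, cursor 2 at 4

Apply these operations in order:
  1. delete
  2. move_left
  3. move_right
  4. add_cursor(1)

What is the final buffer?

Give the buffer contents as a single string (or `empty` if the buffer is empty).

After op 1 (delete): buffer="mdo" (len 3), cursors c1@0 c2@3, authorship ...
After op 2 (move_left): buffer="mdo" (len 3), cursors c1@0 c2@2, authorship ...
After op 3 (move_right): buffer="mdo" (len 3), cursors c1@1 c2@3, authorship ...
After op 4 (add_cursor(1)): buffer="mdo" (len 3), cursors c1@1 c3@1 c2@3, authorship ...

Answer: mdo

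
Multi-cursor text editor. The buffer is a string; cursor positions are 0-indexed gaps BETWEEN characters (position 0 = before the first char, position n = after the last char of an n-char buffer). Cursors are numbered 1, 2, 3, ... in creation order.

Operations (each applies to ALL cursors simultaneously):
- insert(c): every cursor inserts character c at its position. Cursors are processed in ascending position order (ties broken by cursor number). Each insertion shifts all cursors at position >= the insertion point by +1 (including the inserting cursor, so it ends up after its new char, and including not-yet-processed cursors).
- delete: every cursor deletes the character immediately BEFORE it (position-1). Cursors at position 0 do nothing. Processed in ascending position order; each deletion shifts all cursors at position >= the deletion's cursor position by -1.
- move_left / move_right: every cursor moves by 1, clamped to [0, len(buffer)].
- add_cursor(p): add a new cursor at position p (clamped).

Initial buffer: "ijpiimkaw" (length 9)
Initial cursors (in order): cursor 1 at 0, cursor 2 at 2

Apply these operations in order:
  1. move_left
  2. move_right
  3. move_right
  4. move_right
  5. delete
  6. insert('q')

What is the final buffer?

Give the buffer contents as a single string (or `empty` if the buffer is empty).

After op 1 (move_left): buffer="ijpiimkaw" (len 9), cursors c1@0 c2@1, authorship .........
After op 2 (move_right): buffer="ijpiimkaw" (len 9), cursors c1@1 c2@2, authorship .........
After op 3 (move_right): buffer="ijpiimkaw" (len 9), cursors c1@2 c2@3, authorship .........
After op 4 (move_right): buffer="ijpiimkaw" (len 9), cursors c1@3 c2@4, authorship .........
After op 5 (delete): buffer="ijimkaw" (len 7), cursors c1@2 c2@2, authorship .......
After op 6 (insert('q')): buffer="ijqqimkaw" (len 9), cursors c1@4 c2@4, authorship ..12.....

Answer: ijqqimkaw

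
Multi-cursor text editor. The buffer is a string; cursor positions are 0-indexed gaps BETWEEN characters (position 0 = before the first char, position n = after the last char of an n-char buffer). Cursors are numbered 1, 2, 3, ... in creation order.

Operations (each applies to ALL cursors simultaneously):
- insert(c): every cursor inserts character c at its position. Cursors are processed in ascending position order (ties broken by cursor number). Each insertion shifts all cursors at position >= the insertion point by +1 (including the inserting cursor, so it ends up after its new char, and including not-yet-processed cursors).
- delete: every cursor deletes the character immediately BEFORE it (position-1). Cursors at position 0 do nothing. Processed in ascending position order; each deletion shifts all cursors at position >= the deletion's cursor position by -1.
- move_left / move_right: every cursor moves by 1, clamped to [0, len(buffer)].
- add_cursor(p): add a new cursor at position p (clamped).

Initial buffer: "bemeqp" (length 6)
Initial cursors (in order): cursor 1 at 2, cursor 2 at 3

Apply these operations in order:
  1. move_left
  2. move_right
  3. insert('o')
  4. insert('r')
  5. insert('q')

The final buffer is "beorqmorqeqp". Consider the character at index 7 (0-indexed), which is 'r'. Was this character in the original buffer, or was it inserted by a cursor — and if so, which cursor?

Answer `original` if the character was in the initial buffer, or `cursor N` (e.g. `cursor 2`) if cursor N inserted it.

After op 1 (move_left): buffer="bemeqp" (len 6), cursors c1@1 c2@2, authorship ......
After op 2 (move_right): buffer="bemeqp" (len 6), cursors c1@2 c2@3, authorship ......
After op 3 (insert('o')): buffer="beomoeqp" (len 8), cursors c1@3 c2@5, authorship ..1.2...
After op 4 (insert('r')): buffer="beormoreqp" (len 10), cursors c1@4 c2@7, authorship ..11.22...
After op 5 (insert('q')): buffer="beorqmorqeqp" (len 12), cursors c1@5 c2@9, authorship ..111.222...
Authorship (.=original, N=cursor N): . . 1 1 1 . 2 2 2 . . .
Index 7: author = 2

Answer: cursor 2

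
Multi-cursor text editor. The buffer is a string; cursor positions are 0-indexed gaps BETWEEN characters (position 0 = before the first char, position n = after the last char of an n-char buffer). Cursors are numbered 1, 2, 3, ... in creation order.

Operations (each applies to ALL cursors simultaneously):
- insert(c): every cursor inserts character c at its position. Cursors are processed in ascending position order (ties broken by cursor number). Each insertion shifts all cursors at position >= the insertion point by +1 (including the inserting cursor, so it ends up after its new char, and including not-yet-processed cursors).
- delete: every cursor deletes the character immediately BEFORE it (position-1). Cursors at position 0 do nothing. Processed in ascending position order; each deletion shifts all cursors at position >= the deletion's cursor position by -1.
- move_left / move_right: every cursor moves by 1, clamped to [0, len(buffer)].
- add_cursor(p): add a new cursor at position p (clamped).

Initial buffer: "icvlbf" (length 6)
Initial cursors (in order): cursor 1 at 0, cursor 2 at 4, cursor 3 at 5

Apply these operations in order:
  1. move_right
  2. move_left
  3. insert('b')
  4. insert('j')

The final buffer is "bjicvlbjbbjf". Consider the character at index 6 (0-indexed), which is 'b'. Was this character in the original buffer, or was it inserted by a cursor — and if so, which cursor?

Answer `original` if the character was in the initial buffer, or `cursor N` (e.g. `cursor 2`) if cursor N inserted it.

After op 1 (move_right): buffer="icvlbf" (len 6), cursors c1@1 c2@5 c3@6, authorship ......
After op 2 (move_left): buffer="icvlbf" (len 6), cursors c1@0 c2@4 c3@5, authorship ......
After op 3 (insert('b')): buffer="bicvlbbbf" (len 9), cursors c1@1 c2@6 c3@8, authorship 1....2.3.
After op 4 (insert('j')): buffer="bjicvlbjbbjf" (len 12), cursors c1@2 c2@8 c3@11, authorship 11....22.33.
Authorship (.=original, N=cursor N): 1 1 . . . . 2 2 . 3 3 .
Index 6: author = 2

Answer: cursor 2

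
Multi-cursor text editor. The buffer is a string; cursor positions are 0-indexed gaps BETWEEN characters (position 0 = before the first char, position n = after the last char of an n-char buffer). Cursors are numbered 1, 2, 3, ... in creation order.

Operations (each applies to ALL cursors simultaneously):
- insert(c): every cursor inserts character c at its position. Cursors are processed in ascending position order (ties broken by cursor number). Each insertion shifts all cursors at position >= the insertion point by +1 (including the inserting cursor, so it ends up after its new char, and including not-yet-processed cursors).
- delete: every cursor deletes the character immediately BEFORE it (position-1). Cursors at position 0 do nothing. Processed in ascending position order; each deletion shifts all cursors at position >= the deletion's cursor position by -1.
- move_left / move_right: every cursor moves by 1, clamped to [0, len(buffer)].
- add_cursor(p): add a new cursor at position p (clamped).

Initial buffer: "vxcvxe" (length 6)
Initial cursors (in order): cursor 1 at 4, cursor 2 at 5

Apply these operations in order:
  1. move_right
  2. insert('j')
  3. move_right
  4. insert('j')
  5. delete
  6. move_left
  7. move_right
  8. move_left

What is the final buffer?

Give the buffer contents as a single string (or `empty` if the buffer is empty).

Answer: vxcvxjej

Derivation:
After op 1 (move_right): buffer="vxcvxe" (len 6), cursors c1@5 c2@6, authorship ......
After op 2 (insert('j')): buffer="vxcvxjej" (len 8), cursors c1@6 c2@8, authorship .....1.2
After op 3 (move_right): buffer="vxcvxjej" (len 8), cursors c1@7 c2@8, authorship .....1.2
After op 4 (insert('j')): buffer="vxcvxjejjj" (len 10), cursors c1@8 c2@10, authorship .....1.122
After op 5 (delete): buffer="vxcvxjej" (len 8), cursors c1@7 c2@8, authorship .....1.2
After op 6 (move_left): buffer="vxcvxjej" (len 8), cursors c1@6 c2@7, authorship .....1.2
After op 7 (move_right): buffer="vxcvxjej" (len 8), cursors c1@7 c2@8, authorship .....1.2
After op 8 (move_left): buffer="vxcvxjej" (len 8), cursors c1@6 c2@7, authorship .....1.2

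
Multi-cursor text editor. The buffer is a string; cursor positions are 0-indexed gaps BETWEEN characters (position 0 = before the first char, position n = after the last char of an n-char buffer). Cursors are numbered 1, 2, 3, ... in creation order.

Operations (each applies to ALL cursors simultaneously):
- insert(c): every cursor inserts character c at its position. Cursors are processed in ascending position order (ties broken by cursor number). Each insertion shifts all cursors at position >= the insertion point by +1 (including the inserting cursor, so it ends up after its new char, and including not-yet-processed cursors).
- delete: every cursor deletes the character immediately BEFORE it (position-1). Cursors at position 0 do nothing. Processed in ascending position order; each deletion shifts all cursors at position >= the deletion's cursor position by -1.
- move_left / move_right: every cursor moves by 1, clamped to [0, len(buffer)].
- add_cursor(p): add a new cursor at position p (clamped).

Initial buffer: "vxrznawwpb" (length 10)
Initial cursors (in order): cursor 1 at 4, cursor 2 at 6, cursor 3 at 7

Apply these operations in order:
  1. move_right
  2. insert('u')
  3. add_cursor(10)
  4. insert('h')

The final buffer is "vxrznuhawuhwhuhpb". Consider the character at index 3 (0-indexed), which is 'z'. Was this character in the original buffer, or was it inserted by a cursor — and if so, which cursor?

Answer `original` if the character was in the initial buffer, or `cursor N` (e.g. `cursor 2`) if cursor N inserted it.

After op 1 (move_right): buffer="vxrznawwpb" (len 10), cursors c1@5 c2@7 c3@8, authorship ..........
After op 2 (insert('u')): buffer="vxrznuawuwupb" (len 13), cursors c1@6 c2@9 c3@11, authorship .....1..2.3..
After op 3 (add_cursor(10)): buffer="vxrznuawuwupb" (len 13), cursors c1@6 c2@9 c4@10 c3@11, authorship .....1..2.3..
After op 4 (insert('h')): buffer="vxrznuhawuhwhuhpb" (len 17), cursors c1@7 c2@11 c4@13 c3@15, authorship .....11..22.433..
Authorship (.=original, N=cursor N): . . . . . 1 1 . . 2 2 . 4 3 3 . .
Index 3: author = original

Answer: original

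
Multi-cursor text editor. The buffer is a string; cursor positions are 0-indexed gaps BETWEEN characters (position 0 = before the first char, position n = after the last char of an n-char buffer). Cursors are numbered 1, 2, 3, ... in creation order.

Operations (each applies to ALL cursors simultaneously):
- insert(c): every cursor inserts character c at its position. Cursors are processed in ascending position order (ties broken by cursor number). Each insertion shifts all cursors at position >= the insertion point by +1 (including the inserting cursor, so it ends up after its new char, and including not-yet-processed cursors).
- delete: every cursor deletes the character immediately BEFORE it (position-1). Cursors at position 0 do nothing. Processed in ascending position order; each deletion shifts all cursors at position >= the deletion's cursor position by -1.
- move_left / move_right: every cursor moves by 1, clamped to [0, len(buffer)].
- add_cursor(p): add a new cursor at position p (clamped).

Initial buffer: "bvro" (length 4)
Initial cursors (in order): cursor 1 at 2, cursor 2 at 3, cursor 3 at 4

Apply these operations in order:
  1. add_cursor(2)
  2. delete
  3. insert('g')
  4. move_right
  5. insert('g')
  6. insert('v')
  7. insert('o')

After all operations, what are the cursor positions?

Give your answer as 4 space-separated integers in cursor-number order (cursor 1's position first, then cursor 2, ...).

After op 1 (add_cursor(2)): buffer="bvro" (len 4), cursors c1@2 c4@2 c2@3 c3@4, authorship ....
After op 2 (delete): buffer="" (len 0), cursors c1@0 c2@0 c3@0 c4@0, authorship 
After op 3 (insert('g')): buffer="gggg" (len 4), cursors c1@4 c2@4 c3@4 c4@4, authorship 1234
After op 4 (move_right): buffer="gggg" (len 4), cursors c1@4 c2@4 c3@4 c4@4, authorship 1234
After op 5 (insert('g')): buffer="gggggggg" (len 8), cursors c1@8 c2@8 c3@8 c4@8, authorship 12341234
After op 6 (insert('v')): buffer="ggggggggvvvv" (len 12), cursors c1@12 c2@12 c3@12 c4@12, authorship 123412341234
After op 7 (insert('o')): buffer="ggggggggvvvvoooo" (len 16), cursors c1@16 c2@16 c3@16 c4@16, authorship 1234123412341234

Answer: 16 16 16 16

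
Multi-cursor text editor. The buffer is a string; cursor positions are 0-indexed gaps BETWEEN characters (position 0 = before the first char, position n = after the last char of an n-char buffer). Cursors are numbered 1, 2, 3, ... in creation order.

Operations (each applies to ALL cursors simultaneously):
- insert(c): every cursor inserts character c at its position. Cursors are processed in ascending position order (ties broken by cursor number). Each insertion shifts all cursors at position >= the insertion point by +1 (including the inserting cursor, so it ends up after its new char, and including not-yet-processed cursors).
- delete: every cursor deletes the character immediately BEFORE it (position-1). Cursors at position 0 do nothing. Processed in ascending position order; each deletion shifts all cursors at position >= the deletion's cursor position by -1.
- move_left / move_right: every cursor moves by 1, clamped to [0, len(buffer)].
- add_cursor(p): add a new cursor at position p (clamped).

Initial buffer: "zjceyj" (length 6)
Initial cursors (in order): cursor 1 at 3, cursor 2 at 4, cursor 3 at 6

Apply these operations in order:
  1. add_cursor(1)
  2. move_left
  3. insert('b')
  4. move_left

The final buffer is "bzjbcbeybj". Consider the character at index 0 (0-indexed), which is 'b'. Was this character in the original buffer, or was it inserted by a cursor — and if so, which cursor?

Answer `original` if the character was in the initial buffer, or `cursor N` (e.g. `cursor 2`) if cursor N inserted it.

After op 1 (add_cursor(1)): buffer="zjceyj" (len 6), cursors c4@1 c1@3 c2@4 c3@6, authorship ......
After op 2 (move_left): buffer="zjceyj" (len 6), cursors c4@0 c1@2 c2@3 c3@5, authorship ......
After op 3 (insert('b')): buffer="bzjbcbeybj" (len 10), cursors c4@1 c1@4 c2@6 c3@9, authorship 4..1.2..3.
After op 4 (move_left): buffer="bzjbcbeybj" (len 10), cursors c4@0 c1@3 c2@5 c3@8, authorship 4..1.2..3.
Authorship (.=original, N=cursor N): 4 . . 1 . 2 . . 3 .
Index 0: author = 4

Answer: cursor 4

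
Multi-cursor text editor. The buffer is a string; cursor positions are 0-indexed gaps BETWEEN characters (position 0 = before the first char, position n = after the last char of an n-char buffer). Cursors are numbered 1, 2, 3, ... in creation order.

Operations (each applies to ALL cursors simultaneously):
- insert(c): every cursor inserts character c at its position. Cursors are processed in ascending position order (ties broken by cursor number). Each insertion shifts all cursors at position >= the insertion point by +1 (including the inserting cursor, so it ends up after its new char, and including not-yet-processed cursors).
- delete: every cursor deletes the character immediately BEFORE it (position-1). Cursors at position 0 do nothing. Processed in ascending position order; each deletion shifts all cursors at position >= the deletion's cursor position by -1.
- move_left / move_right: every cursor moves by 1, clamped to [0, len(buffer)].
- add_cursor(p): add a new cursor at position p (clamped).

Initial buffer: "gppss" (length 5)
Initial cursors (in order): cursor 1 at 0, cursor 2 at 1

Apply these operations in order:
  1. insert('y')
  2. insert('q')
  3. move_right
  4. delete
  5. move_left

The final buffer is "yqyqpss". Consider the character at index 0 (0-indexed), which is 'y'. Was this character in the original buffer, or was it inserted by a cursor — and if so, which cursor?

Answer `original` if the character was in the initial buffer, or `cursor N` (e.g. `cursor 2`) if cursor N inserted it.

Answer: cursor 1

Derivation:
After op 1 (insert('y')): buffer="ygyppss" (len 7), cursors c1@1 c2@3, authorship 1.2....
After op 2 (insert('q')): buffer="yqgyqppss" (len 9), cursors c1@2 c2@5, authorship 11.22....
After op 3 (move_right): buffer="yqgyqppss" (len 9), cursors c1@3 c2@6, authorship 11.22....
After op 4 (delete): buffer="yqyqpss" (len 7), cursors c1@2 c2@4, authorship 1122...
After op 5 (move_left): buffer="yqyqpss" (len 7), cursors c1@1 c2@3, authorship 1122...
Authorship (.=original, N=cursor N): 1 1 2 2 . . .
Index 0: author = 1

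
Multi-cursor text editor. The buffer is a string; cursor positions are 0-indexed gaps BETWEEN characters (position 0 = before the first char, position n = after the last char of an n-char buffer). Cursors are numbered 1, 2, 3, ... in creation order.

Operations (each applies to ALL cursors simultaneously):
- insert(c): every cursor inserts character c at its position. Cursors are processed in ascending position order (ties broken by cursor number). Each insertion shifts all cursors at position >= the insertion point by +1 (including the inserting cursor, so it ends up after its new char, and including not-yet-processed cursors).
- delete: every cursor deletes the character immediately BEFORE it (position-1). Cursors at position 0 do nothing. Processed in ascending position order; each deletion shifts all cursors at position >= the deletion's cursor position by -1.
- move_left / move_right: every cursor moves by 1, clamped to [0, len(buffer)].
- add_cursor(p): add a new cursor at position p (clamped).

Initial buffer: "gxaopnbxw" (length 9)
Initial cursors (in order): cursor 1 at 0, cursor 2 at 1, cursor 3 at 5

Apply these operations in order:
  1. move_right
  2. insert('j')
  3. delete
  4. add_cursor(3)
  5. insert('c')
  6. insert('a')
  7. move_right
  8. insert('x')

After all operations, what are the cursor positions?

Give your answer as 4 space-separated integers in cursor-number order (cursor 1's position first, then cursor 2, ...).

After op 1 (move_right): buffer="gxaopnbxw" (len 9), cursors c1@1 c2@2 c3@6, authorship .........
After op 2 (insert('j')): buffer="gjxjaopnjbxw" (len 12), cursors c1@2 c2@4 c3@9, authorship .1.2....3...
After op 3 (delete): buffer="gxaopnbxw" (len 9), cursors c1@1 c2@2 c3@6, authorship .........
After op 4 (add_cursor(3)): buffer="gxaopnbxw" (len 9), cursors c1@1 c2@2 c4@3 c3@6, authorship .........
After op 5 (insert('c')): buffer="gcxcacopncbxw" (len 13), cursors c1@2 c2@4 c4@6 c3@10, authorship .1.2.4...3...
After op 6 (insert('a')): buffer="gcaxcaacaopncabxw" (len 17), cursors c1@3 c2@6 c4@9 c3@14, authorship .11.22.44...33...
After op 7 (move_right): buffer="gcaxcaacaopncabxw" (len 17), cursors c1@4 c2@7 c4@10 c3@15, authorship .11.22.44...33...
After op 8 (insert('x')): buffer="gcaxxcaaxcaoxpncabxxw" (len 21), cursors c1@5 c2@9 c4@13 c3@19, authorship .11.122.244.4..33.3..

Answer: 5 9 19 13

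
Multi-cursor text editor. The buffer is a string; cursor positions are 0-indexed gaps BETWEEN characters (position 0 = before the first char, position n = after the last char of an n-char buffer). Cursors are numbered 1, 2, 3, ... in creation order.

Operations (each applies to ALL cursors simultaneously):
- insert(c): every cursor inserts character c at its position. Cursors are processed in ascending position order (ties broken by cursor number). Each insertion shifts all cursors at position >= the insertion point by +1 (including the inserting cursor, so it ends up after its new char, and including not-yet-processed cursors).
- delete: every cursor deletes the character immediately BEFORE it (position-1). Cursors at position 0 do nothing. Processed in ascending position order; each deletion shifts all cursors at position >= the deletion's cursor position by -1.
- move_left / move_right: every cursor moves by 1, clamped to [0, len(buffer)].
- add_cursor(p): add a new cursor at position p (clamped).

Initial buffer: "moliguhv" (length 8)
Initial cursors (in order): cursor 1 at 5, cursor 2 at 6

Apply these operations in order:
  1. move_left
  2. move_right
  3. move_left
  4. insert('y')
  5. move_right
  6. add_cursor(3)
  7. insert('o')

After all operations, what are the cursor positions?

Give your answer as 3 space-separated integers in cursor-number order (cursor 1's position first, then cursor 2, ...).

After op 1 (move_left): buffer="moliguhv" (len 8), cursors c1@4 c2@5, authorship ........
After op 2 (move_right): buffer="moliguhv" (len 8), cursors c1@5 c2@6, authorship ........
After op 3 (move_left): buffer="moliguhv" (len 8), cursors c1@4 c2@5, authorship ........
After op 4 (insert('y')): buffer="moliygyuhv" (len 10), cursors c1@5 c2@7, authorship ....1.2...
After op 5 (move_right): buffer="moliygyuhv" (len 10), cursors c1@6 c2@8, authorship ....1.2...
After op 6 (add_cursor(3)): buffer="moliygyuhv" (len 10), cursors c3@3 c1@6 c2@8, authorship ....1.2...
After op 7 (insert('o')): buffer="moloiygoyuohv" (len 13), cursors c3@4 c1@8 c2@11, authorship ...3.1.12.2..

Answer: 8 11 4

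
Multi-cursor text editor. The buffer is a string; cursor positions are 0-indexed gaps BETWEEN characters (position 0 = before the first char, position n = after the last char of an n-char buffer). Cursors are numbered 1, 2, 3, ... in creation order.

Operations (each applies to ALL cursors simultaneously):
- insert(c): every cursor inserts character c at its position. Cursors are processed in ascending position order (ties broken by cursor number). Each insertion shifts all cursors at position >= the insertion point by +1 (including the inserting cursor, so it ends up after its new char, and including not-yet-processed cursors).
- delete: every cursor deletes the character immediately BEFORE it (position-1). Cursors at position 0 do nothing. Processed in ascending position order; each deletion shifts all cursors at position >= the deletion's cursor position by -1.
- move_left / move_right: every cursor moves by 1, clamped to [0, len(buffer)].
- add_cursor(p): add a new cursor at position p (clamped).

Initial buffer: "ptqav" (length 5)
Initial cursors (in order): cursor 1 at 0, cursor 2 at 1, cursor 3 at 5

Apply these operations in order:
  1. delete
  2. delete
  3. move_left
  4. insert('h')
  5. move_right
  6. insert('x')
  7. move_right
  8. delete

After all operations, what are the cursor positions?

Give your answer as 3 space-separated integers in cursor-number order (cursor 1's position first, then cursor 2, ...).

After op 1 (delete): buffer="tqa" (len 3), cursors c1@0 c2@0 c3@3, authorship ...
After op 2 (delete): buffer="tq" (len 2), cursors c1@0 c2@0 c3@2, authorship ..
After op 3 (move_left): buffer="tq" (len 2), cursors c1@0 c2@0 c3@1, authorship ..
After op 4 (insert('h')): buffer="hhthq" (len 5), cursors c1@2 c2@2 c3@4, authorship 12.3.
After op 5 (move_right): buffer="hhthq" (len 5), cursors c1@3 c2@3 c3@5, authorship 12.3.
After op 6 (insert('x')): buffer="hhtxxhqx" (len 8), cursors c1@5 c2@5 c3@8, authorship 12.123.3
After op 7 (move_right): buffer="hhtxxhqx" (len 8), cursors c1@6 c2@6 c3@8, authorship 12.123.3
After op 8 (delete): buffer="hhtxq" (len 5), cursors c1@4 c2@4 c3@5, authorship 12.1.

Answer: 4 4 5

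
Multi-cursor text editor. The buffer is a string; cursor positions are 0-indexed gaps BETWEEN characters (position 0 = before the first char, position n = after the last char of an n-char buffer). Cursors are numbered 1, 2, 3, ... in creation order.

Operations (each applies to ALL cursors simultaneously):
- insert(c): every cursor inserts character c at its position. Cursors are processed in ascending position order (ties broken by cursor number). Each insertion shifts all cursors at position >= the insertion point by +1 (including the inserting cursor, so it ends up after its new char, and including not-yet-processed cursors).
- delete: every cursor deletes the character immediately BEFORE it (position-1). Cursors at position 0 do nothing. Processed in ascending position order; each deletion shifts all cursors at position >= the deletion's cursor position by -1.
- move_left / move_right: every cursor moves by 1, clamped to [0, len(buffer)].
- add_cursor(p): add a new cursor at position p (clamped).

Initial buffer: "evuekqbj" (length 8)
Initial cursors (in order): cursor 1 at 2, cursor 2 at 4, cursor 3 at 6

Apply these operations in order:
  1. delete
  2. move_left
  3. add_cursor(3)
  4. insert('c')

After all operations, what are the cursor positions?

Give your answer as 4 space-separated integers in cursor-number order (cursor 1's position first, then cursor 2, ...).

Answer: 1 3 5 7

Derivation:
After op 1 (delete): buffer="eukbj" (len 5), cursors c1@1 c2@2 c3@3, authorship .....
After op 2 (move_left): buffer="eukbj" (len 5), cursors c1@0 c2@1 c3@2, authorship .....
After op 3 (add_cursor(3)): buffer="eukbj" (len 5), cursors c1@0 c2@1 c3@2 c4@3, authorship .....
After op 4 (insert('c')): buffer="cecuckcbj" (len 9), cursors c1@1 c2@3 c3@5 c4@7, authorship 1.2.3.4..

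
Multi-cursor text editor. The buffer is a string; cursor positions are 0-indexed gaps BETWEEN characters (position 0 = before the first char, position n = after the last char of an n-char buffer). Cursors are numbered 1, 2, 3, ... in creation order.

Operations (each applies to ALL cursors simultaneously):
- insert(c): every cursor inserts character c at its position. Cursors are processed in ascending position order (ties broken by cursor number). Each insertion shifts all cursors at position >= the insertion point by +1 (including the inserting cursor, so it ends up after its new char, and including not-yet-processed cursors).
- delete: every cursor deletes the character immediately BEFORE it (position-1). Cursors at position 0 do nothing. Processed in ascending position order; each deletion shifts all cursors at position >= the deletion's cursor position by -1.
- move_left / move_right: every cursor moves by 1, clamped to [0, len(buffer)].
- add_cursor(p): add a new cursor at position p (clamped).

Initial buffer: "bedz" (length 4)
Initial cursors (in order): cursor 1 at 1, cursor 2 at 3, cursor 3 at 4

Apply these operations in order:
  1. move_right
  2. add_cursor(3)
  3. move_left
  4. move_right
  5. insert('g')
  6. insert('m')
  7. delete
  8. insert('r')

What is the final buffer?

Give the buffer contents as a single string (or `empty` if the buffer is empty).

After op 1 (move_right): buffer="bedz" (len 4), cursors c1@2 c2@4 c3@4, authorship ....
After op 2 (add_cursor(3)): buffer="bedz" (len 4), cursors c1@2 c4@3 c2@4 c3@4, authorship ....
After op 3 (move_left): buffer="bedz" (len 4), cursors c1@1 c4@2 c2@3 c3@3, authorship ....
After op 4 (move_right): buffer="bedz" (len 4), cursors c1@2 c4@3 c2@4 c3@4, authorship ....
After op 5 (insert('g')): buffer="begdgzgg" (len 8), cursors c1@3 c4@5 c2@8 c3@8, authorship ..1.4.23
After op 6 (insert('m')): buffer="begmdgmzggmm" (len 12), cursors c1@4 c4@7 c2@12 c3@12, authorship ..11.44.2323
After op 7 (delete): buffer="begdgzgg" (len 8), cursors c1@3 c4@5 c2@8 c3@8, authorship ..1.4.23
After op 8 (insert('r')): buffer="begrdgrzggrr" (len 12), cursors c1@4 c4@7 c2@12 c3@12, authorship ..11.44.2323

Answer: begrdgrzggrr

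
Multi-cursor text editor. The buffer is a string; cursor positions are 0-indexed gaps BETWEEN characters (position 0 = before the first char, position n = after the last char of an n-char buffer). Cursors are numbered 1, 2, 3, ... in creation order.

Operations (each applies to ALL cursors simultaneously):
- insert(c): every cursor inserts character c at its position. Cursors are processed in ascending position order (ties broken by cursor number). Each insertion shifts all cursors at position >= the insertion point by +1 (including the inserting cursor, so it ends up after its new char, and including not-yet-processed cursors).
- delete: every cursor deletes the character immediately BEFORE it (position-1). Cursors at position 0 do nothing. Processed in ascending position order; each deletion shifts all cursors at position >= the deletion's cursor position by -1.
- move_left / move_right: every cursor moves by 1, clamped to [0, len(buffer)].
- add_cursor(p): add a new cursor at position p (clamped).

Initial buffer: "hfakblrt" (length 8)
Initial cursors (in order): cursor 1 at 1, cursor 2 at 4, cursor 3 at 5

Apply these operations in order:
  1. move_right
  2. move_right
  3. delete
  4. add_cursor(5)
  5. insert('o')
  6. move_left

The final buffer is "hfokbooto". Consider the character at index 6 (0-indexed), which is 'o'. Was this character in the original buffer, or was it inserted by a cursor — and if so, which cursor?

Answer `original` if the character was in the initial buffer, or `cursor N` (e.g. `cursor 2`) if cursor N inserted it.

Answer: cursor 3

Derivation:
After op 1 (move_right): buffer="hfakblrt" (len 8), cursors c1@2 c2@5 c3@6, authorship ........
After op 2 (move_right): buffer="hfakblrt" (len 8), cursors c1@3 c2@6 c3@7, authorship ........
After op 3 (delete): buffer="hfkbt" (len 5), cursors c1@2 c2@4 c3@4, authorship .....
After op 4 (add_cursor(5)): buffer="hfkbt" (len 5), cursors c1@2 c2@4 c3@4 c4@5, authorship .....
After op 5 (insert('o')): buffer="hfokbooto" (len 9), cursors c1@3 c2@7 c3@7 c4@9, authorship ..1..23.4
After op 6 (move_left): buffer="hfokbooto" (len 9), cursors c1@2 c2@6 c3@6 c4@8, authorship ..1..23.4
Authorship (.=original, N=cursor N): . . 1 . . 2 3 . 4
Index 6: author = 3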